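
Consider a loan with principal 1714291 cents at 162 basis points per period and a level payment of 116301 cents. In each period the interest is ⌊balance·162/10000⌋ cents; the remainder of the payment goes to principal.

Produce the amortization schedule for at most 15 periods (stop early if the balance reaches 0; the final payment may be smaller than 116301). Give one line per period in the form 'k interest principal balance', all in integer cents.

1. interest=⌊1714291·162/10000⌋=27771; principal=116301-27771=88530; balance=1714291-88530=1625761
2. interest=⌊1625761·162/10000⌋=26337; principal=116301-26337=89964; balance=1625761-89964=1535797
3. interest=⌊1535797·162/10000⌋=24879; principal=116301-24879=91422; balance=1535797-91422=1444375
4. interest=⌊1444375·162/10000⌋=23398; principal=116301-23398=92903; balance=1444375-92903=1351472
5. interest=⌊1351472·162/10000⌋=21893; principal=116301-21893=94408; balance=1351472-94408=1257064
6. interest=⌊1257064·162/10000⌋=20364; principal=116301-20364=95937; balance=1257064-95937=1161127
7. interest=⌊1161127·162/10000⌋=18810; principal=116301-18810=97491; balance=1161127-97491=1063636
8. interest=⌊1063636·162/10000⌋=17230; principal=116301-17230=99071; balance=1063636-99071=964565
9. interest=⌊964565·162/10000⌋=15625; principal=116301-15625=100676; balance=964565-100676=863889
10. interest=⌊863889·162/10000⌋=13995; principal=116301-13995=102306; balance=863889-102306=761583
11. interest=⌊761583·162/10000⌋=12337; principal=116301-12337=103964; balance=761583-103964=657619
12. interest=⌊657619·162/10000⌋=10653; principal=116301-10653=105648; balance=657619-105648=551971
13. interest=⌊551971·162/10000⌋=8941; principal=116301-8941=107360; balance=551971-107360=444611
14. interest=⌊444611·162/10000⌋=7202; principal=116301-7202=109099; balance=444611-109099=335512
15. interest=⌊335512·162/10000⌋=5435; principal=116301-5435=110866; balance=335512-110866=224646

1 27771 88530 1625761
2 26337 89964 1535797
3 24879 91422 1444375
4 23398 92903 1351472
5 21893 94408 1257064
6 20364 95937 1161127
7 18810 97491 1063636
8 17230 99071 964565
9 15625 100676 863889
10 13995 102306 761583
11 12337 103964 657619
12 10653 105648 551971
13 8941 107360 444611
14 7202 109099 335512
15 5435 110866 224646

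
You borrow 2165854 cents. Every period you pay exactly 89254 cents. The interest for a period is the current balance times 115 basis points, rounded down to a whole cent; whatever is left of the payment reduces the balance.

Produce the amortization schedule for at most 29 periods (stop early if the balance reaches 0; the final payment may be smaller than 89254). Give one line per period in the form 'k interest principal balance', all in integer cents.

1 24907 64347 2101507
2 24167 65087 2036420
3 23418 65836 1970584
4 22661 66593 1903991
5 21895 67359 1836632
6 21121 68133 1768499
7 20337 68917 1699582
8 19545 69709 1629873
9 18743 70511 1559362
10 17932 71322 1488040
11 17112 72142 1415898
12 16282 72972 1342926
13 15443 73811 1269115
14 14594 74660 1194455
15 13736 75518 1118937
16 12867 76387 1042550
17 11989 77265 965285
18 11100 78154 887131
19 10202 79052 808079
20 9292 79962 728117
21 8373 80881 647236
22 7443 81811 565425
23 6502 82752 482673
24 5550 83704 398969
25 4588 84666 314303
26 3614 85640 228663
27 2629 86625 142038
28 1633 87621 54417
29 625 54417 0

1. interest=⌊2165854·115/10000⌋=24907; principal=89254-24907=64347; balance=2165854-64347=2101507
2. interest=⌊2101507·115/10000⌋=24167; principal=89254-24167=65087; balance=2101507-65087=2036420
3. interest=⌊2036420·115/10000⌋=23418; principal=89254-23418=65836; balance=2036420-65836=1970584
4. interest=⌊1970584·115/10000⌋=22661; principal=89254-22661=66593; balance=1970584-66593=1903991
5. interest=⌊1903991·115/10000⌋=21895; principal=89254-21895=67359; balance=1903991-67359=1836632
6. interest=⌊1836632·115/10000⌋=21121; principal=89254-21121=68133; balance=1836632-68133=1768499
7. interest=⌊1768499·115/10000⌋=20337; principal=89254-20337=68917; balance=1768499-68917=1699582
8. interest=⌊1699582·115/10000⌋=19545; principal=89254-19545=69709; balance=1699582-69709=1629873
9. interest=⌊1629873·115/10000⌋=18743; principal=89254-18743=70511; balance=1629873-70511=1559362
10. interest=⌊1559362·115/10000⌋=17932; principal=89254-17932=71322; balance=1559362-71322=1488040
11. interest=⌊1488040·115/10000⌋=17112; principal=89254-17112=72142; balance=1488040-72142=1415898
12. interest=⌊1415898·115/10000⌋=16282; principal=89254-16282=72972; balance=1415898-72972=1342926
13. interest=⌊1342926·115/10000⌋=15443; principal=89254-15443=73811; balance=1342926-73811=1269115
14. interest=⌊1269115·115/10000⌋=14594; principal=89254-14594=74660; balance=1269115-74660=1194455
15. interest=⌊1194455·115/10000⌋=13736; principal=89254-13736=75518; balance=1194455-75518=1118937
16. interest=⌊1118937·115/10000⌋=12867; principal=89254-12867=76387; balance=1118937-76387=1042550
17. interest=⌊1042550·115/10000⌋=11989; principal=89254-11989=77265; balance=1042550-77265=965285
18. interest=⌊965285·115/10000⌋=11100; principal=89254-11100=78154; balance=965285-78154=887131
19. interest=⌊887131·115/10000⌋=10202; principal=89254-10202=79052; balance=887131-79052=808079
20. interest=⌊808079·115/10000⌋=9292; principal=89254-9292=79962; balance=808079-79962=728117
21. interest=⌊728117·115/10000⌋=8373; principal=89254-8373=80881; balance=728117-80881=647236
22. interest=⌊647236·115/10000⌋=7443; principal=89254-7443=81811; balance=647236-81811=565425
23. interest=⌊565425·115/10000⌋=6502; principal=89254-6502=82752; balance=565425-82752=482673
24. interest=⌊482673·115/10000⌋=5550; principal=89254-5550=83704; balance=482673-83704=398969
25. interest=⌊398969·115/10000⌋=4588; principal=89254-4588=84666; balance=398969-84666=314303
26. interest=⌊314303·115/10000⌋=3614; principal=89254-3614=85640; balance=314303-85640=228663
27. interest=⌊228663·115/10000⌋=2629; principal=89254-2629=86625; balance=228663-86625=142038
28. interest=⌊142038·115/10000⌋=1633; principal=89254-1633=87621; balance=142038-87621=54417
29. interest=⌊54417·115/10000⌋=625; principal=min(89254-625,54417)=54417; balance=54417-54417=0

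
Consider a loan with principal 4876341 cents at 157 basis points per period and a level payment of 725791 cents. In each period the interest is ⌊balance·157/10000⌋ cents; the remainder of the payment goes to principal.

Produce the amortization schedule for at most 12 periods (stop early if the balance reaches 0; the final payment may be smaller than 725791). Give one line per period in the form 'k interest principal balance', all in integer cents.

1. interest=⌊4876341·157/10000⌋=76558; principal=725791-76558=649233; balance=4876341-649233=4227108
2. interest=⌊4227108·157/10000⌋=66365; principal=725791-66365=659426; balance=4227108-659426=3567682
3. interest=⌊3567682·157/10000⌋=56012; principal=725791-56012=669779; balance=3567682-669779=2897903
4. interest=⌊2897903·157/10000⌋=45497; principal=725791-45497=680294; balance=2897903-680294=2217609
5. interest=⌊2217609·157/10000⌋=34816; principal=725791-34816=690975; balance=2217609-690975=1526634
6. interest=⌊1526634·157/10000⌋=23968; principal=725791-23968=701823; balance=1526634-701823=824811
7. interest=⌊824811·157/10000⌋=12949; principal=725791-12949=712842; balance=824811-712842=111969
8. interest=⌊111969·157/10000⌋=1757; principal=min(725791-1757,111969)=111969; balance=111969-111969=0

1 76558 649233 4227108
2 66365 659426 3567682
3 56012 669779 2897903
4 45497 680294 2217609
5 34816 690975 1526634
6 23968 701823 824811
7 12949 712842 111969
8 1757 111969 0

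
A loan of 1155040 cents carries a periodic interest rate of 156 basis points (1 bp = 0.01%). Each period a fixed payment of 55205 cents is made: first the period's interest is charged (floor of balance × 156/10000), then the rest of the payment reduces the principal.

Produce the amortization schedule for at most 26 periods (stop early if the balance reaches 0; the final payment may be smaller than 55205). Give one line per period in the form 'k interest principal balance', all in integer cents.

1. interest=⌊1155040·156/10000⌋=18018; principal=55205-18018=37187; balance=1155040-37187=1117853
2. interest=⌊1117853·156/10000⌋=17438; principal=55205-17438=37767; balance=1117853-37767=1080086
3. interest=⌊1080086·156/10000⌋=16849; principal=55205-16849=38356; balance=1080086-38356=1041730
4. interest=⌊1041730·156/10000⌋=16250; principal=55205-16250=38955; balance=1041730-38955=1002775
5. interest=⌊1002775·156/10000⌋=15643; principal=55205-15643=39562; balance=1002775-39562=963213
6. interest=⌊963213·156/10000⌋=15026; principal=55205-15026=40179; balance=963213-40179=923034
7. interest=⌊923034·156/10000⌋=14399; principal=55205-14399=40806; balance=923034-40806=882228
8. interest=⌊882228·156/10000⌋=13762; principal=55205-13762=41443; balance=882228-41443=840785
9. interest=⌊840785·156/10000⌋=13116; principal=55205-13116=42089; balance=840785-42089=798696
10. interest=⌊798696·156/10000⌋=12459; principal=55205-12459=42746; balance=798696-42746=755950
11. interest=⌊755950·156/10000⌋=11792; principal=55205-11792=43413; balance=755950-43413=712537
12. interest=⌊712537·156/10000⌋=11115; principal=55205-11115=44090; balance=712537-44090=668447
13. interest=⌊668447·156/10000⌋=10427; principal=55205-10427=44778; balance=668447-44778=623669
14. interest=⌊623669·156/10000⌋=9729; principal=55205-9729=45476; balance=623669-45476=578193
15. interest=⌊578193·156/10000⌋=9019; principal=55205-9019=46186; balance=578193-46186=532007
16. interest=⌊532007·156/10000⌋=8299; principal=55205-8299=46906; balance=532007-46906=485101
17. interest=⌊485101·156/10000⌋=7567; principal=55205-7567=47638; balance=485101-47638=437463
18. interest=⌊437463·156/10000⌋=6824; principal=55205-6824=48381; balance=437463-48381=389082
19. interest=⌊389082·156/10000⌋=6069; principal=55205-6069=49136; balance=389082-49136=339946
20. interest=⌊339946·156/10000⌋=5303; principal=55205-5303=49902; balance=339946-49902=290044
21. interest=⌊290044·156/10000⌋=4524; principal=55205-4524=50681; balance=290044-50681=239363
22. interest=⌊239363·156/10000⌋=3734; principal=55205-3734=51471; balance=239363-51471=187892
23. interest=⌊187892·156/10000⌋=2931; principal=55205-2931=52274; balance=187892-52274=135618
24. interest=⌊135618·156/10000⌋=2115; principal=55205-2115=53090; balance=135618-53090=82528
25. interest=⌊82528·156/10000⌋=1287; principal=55205-1287=53918; balance=82528-53918=28610
26. interest=⌊28610·156/10000⌋=446; principal=min(55205-446,28610)=28610; balance=28610-28610=0

1 18018 37187 1117853
2 17438 37767 1080086
3 16849 38356 1041730
4 16250 38955 1002775
5 15643 39562 963213
6 15026 40179 923034
7 14399 40806 882228
8 13762 41443 840785
9 13116 42089 798696
10 12459 42746 755950
11 11792 43413 712537
12 11115 44090 668447
13 10427 44778 623669
14 9729 45476 578193
15 9019 46186 532007
16 8299 46906 485101
17 7567 47638 437463
18 6824 48381 389082
19 6069 49136 339946
20 5303 49902 290044
21 4524 50681 239363
22 3734 51471 187892
23 2931 52274 135618
24 2115 53090 82528
25 1287 53918 28610
26 446 28610 0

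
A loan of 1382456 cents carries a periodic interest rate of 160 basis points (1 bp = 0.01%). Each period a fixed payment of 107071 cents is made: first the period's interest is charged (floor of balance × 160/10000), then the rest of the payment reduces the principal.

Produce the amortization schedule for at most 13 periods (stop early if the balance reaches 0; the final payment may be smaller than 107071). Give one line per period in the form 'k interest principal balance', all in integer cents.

1. interest=⌊1382456·160/10000⌋=22119; principal=107071-22119=84952; balance=1382456-84952=1297504
2. interest=⌊1297504·160/10000⌋=20760; principal=107071-20760=86311; balance=1297504-86311=1211193
3. interest=⌊1211193·160/10000⌋=19379; principal=107071-19379=87692; balance=1211193-87692=1123501
4. interest=⌊1123501·160/10000⌋=17976; principal=107071-17976=89095; balance=1123501-89095=1034406
5. interest=⌊1034406·160/10000⌋=16550; principal=107071-16550=90521; balance=1034406-90521=943885
6. interest=⌊943885·160/10000⌋=15102; principal=107071-15102=91969; balance=943885-91969=851916
7. interest=⌊851916·160/10000⌋=13630; principal=107071-13630=93441; balance=851916-93441=758475
8. interest=⌊758475·160/10000⌋=12135; principal=107071-12135=94936; balance=758475-94936=663539
9. interest=⌊663539·160/10000⌋=10616; principal=107071-10616=96455; balance=663539-96455=567084
10. interest=⌊567084·160/10000⌋=9073; principal=107071-9073=97998; balance=567084-97998=469086
11. interest=⌊469086·160/10000⌋=7505; principal=107071-7505=99566; balance=469086-99566=369520
12. interest=⌊369520·160/10000⌋=5912; principal=107071-5912=101159; balance=369520-101159=268361
13. interest=⌊268361·160/10000⌋=4293; principal=107071-4293=102778; balance=268361-102778=165583

1 22119 84952 1297504
2 20760 86311 1211193
3 19379 87692 1123501
4 17976 89095 1034406
5 16550 90521 943885
6 15102 91969 851916
7 13630 93441 758475
8 12135 94936 663539
9 10616 96455 567084
10 9073 97998 469086
11 7505 99566 369520
12 5912 101159 268361
13 4293 102778 165583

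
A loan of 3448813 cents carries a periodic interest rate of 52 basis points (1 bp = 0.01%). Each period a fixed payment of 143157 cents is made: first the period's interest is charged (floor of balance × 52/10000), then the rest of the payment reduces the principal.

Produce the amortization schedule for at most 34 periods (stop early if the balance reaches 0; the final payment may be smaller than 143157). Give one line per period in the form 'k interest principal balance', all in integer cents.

1. interest=⌊3448813·52/10000⌋=17933; principal=143157-17933=125224; balance=3448813-125224=3323589
2. interest=⌊3323589·52/10000⌋=17282; principal=143157-17282=125875; balance=3323589-125875=3197714
3. interest=⌊3197714·52/10000⌋=16628; principal=143157-16628=126529; balance=3197714-126529=3071185
4. interest=⌊3071185·52/10000⌋=15970; principal=143157-15970=127187; balance=3071185-127187=2943998
5. interest=⌊2943998·52/10000⌋=15308; principal=143157-15308=127849; balance=2943998-127849=2816149
6. interest=⌊2816149·52/10000⌋=14643; principal=143157-14643=128514; balance=2816149-128514=2687635
7. interest=⌊2687635·52/10000⌋=13975; principal=143157-13975=129182; balance=2687635-129182=2558453
8. interest=⌊2558453·52/10000⌋=13303; principal=143157-13303=129854; balance=2558453-129854=2428599
9. interest=⌊2428599·52/10000⌋=12628; principal=143157-12628=130529; balance=2428599-130529=2298070
10. interest=⌊2298070·52/10000⌋=11949; principal=143157-11949=131208; balance=2298070-131208=2166862
11. interest=⌊2166862·52/10000⌋=11267; principal=143157-11267=131890; balance=2166862-131890=2034972
12. interest=⌊2034972·52/10000⌋=10581; principal=143157-10581=132576; balance=2034972-132576=1902396
13. interest=⌊1902396·52/10000⌋=9892; principal=143157-9892=133265; balance=1902396-133265=1769131
14. interest=⌊1769131·52/10000⌋=9199; principal=143157-9199=133958; balance=1769131-133958=1635173
15. interest=⌊1635173·52/10000⌋=8502; principal=143157-8502=134655; balance=1635173-134655=1500518
16. interest=⌊1500518·52/10000⌋=7802; principal=143157-7802=135355; balance=1500518-135355=1365163
17. interest=⌊1365163·52/10000⌋=7098; principal=143157-7098=136059; balance=1365163-136059=1229104
18. interest=⌊1229104·52/10000⌋=6391; principal=143157-6391=136766; balance=1229104-136766=1092338
19. interest=⌊1092338·52/10000⌋=5680; principal=143157-5680=137477; balance=1092338-137477=954861
20. interest=⌊954861·52/10000⌋=4965; principal=143157-4965=138192; balance=954861-138192=816669
21. interest=⌊816669·52/10000⌋=4246; principal=143157-4246=138911; balance=816669-138911=677758
22. interest=⌊677758·52/10000⌋=3524; principal=143157-3524=139633; balance=677758-139633=538125
23. interest=⌊538125·52/10000⌋=2798; principal=143157-2798=140359; balance=538125-140359=397766
24. interest=⌊397766·52/10000⌋=2068; principal=143157-2068=141089; balance=397766-141089=256677
25. interest=⌊256677·52/10000⌋=1334; principal=143157-1334=141823; balance=256677-141823=114854
26. interest=⌊114854·52/10000⌋=597; principal=min(143157-597,114854)=114854; balance=114854-114854=0

1 17933 125224 3323589
2 17282 125875 3197714
3 16628 126529 3071185
4 15970 127187 2943998
5 15308 127849 2816149
6 14643 128514 2687635
7 13975 129182 2558453
8 13303 129854 2428599
9 12628 130529 2298070
10 11949 131208 2166862
11 11267 131890 2034972
12 10581 132576 1902396
13 9892 133265 1769131
14 9199 133958 1635173
15 8502 134655 1500518
16 7802 135355 1365163
17 7098 136059 1229104
18 6391 136766 1092338
19 5680 137477 954861
20 4965 138192 816669
21 4246 138911 677758
22 3524 139633 538125
23 2798 140359 397766
24 2068 141089 256677
25 1334 141823 114854
26 597 114854 0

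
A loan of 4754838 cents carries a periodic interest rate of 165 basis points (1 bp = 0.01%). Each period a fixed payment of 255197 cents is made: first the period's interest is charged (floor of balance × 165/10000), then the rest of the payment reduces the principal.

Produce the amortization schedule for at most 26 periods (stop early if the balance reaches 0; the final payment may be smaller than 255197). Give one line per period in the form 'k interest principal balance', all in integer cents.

1 78454 176743 4578095
2 75538 179659 4398436
3 72574 182623 4215813
4 69560 185637 4030176
5 66497 188700 3841476
6 63384 191813 3649663
7 60219 194978 3454685
8 57002 198195 3256490
9 53732 201465 3055025
10 50407 204790 2850235
11 47028 208169 2642066
12 43594 211603 2430463
13 40102 215095 2215368
14 36553 218644 1996724
15 32945 222252 1774472
16 29278 225919 1548553
17 25551 229646 1318907
18 21761 233436 1085471
19 17910 237287 848184
20 13995 241202 606982
21 10015 245182 361800
22 5969 249228 112572
23 1857 112572 0

1. interest=⌊4754838·165/10000⌋=78454; principal=255197-78454=176743; balance=4754838-176743=4578095
2. interest=⌊4578095·165/10000⌋=75538; principal=255197-75538=179659; balance=4578095-179659=4398436
3. interest=⌊4398436·165/10000⌋=72574; principal=255197-72574=182623; balance=4398436-182623=4215813
4. interest=⌊4215813·165/10000⌋=69560; principal=255197-69560=185637; balance=4215813-185637=4030176
5. interest=⌊4030176·165/10000⌋=66497; principal=255197-66497=188700; balance=4030176-188700=3841476
6. interest=⌊3841476·165/10000⌋=63384; principal=255197-63384=191813; balance=3841476-191813=3649663
7. interest=⌊3649663·165/10000⌋=60219; principal=255197-60219=194978; balance=3649663-194978=3454685
8. interest=⌊3454685·165/10000⌋=57002; principal=255197-57002=198195; balance=3454685-198195=3256490
9. interest=⌊3256490·165/10000⌋=53732; principal=255197-53732=201465; balance=3256490-201465=3055025
10. interest=⌊3055025·165/10000⌋=50407; principal=255197-50407=204790; balance=3055025-204790=2850235
11. interest=⌊2850235·165/10000⌋=47028; principal=255197-47028=208169; balance=2850235-208169=2642066
12. interest=⌊2642066·165/10000⌋=43594; principal=255197-43594=211603; balance=2642066-211603=2430463
13. interest=⌊2430463·165/10000⌋=40102; principal=255197-40102=215095; balance=2430463-215095=2215368
14. interest=⌊2215368·165/10000⌋=36553; principal=255197-36553=218644; balance=2215368-218644=1996724
15. interest=⌊1996724·165/10000⌋=32945; principal=255197-32945=222252; balance=1996724-222252=1774472
16. interest=⌊1774472·165/10000⌋=29278; principal=255197-29278=225919; balance=1774472-225919=1548553
17. interest=⌊1548553·165/10000⌋=25551; principal=255197-25551=229646; balance=1548553-229646=1318907
18. interest=⌊1318907·165/10000⌋=21761; principal=255197-21761=233436; balance=1318907-233436=1085471
19. interest=⌊1085471·165/10000⌋=17910; principal=255197-17910=237287; balance=1085471-237287=848184
20. interest=⌊848184·165/10000⌋=13995; principal=255197-13995=241202; balance=848184-241202=606982
21. interest=⌊606982·165/10000⌋=10015; principal=255197-10015=245182; balance=606982-245182=361800
22. interest=⌊361800·165/10000⌋=5969; principal=255197-5969=249228; balance=361800-249228=112572
23. interest=⌊112572·165/10000⌋=1857; principal=min(255197-1857,112572)=112572; balance=112572-112572=0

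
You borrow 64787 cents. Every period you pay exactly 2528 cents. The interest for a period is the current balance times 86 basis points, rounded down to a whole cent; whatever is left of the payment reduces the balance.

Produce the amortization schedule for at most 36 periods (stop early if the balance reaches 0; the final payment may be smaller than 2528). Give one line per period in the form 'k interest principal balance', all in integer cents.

1 557 1971 62816
2 540 1988 60828
3 523 2005 58823
4 505 2023 56800
5 488 2040 54760
6 470 2058 52702
7 453 2075 50627
8 435 2093 48534
9 417 2111 46423
10 399 2129 44294
11 380 2148 42146
12 362 2166 39980
13 343 2185 37795
14 325 2203 35592
15 306 2222 33370
16 286 2242 31128
17 267 2261 28867
18 248 2280 26587
19 228 2300 24287
20 208 2320 21967
21 188 2340 19627
22 168 2360 17267
23 148 2380 14887
24 128 2400 12487
25 107 2421 10066
26 86 2442 7624
27 65 2463 5161
28 44 2484 2677
29 23 2505 172
30 1 172 0

1. interest=⌊64787·86/10000⌋=557; principal=2528-557=1971; balance=64787-1971=62816
2. interest=⌊62816·86/10000⌋=540; principal=2528-540=1988; balance=62816-1988=60828
3. interest=⌊60828·86/10000⌋=523; principal=2528-523=2005; balance=60828-2005=58823
4. interest=⌊58823·86/10000⌋=505; principal=2528-505=2023; balance=58823-2023=56800
5. interest=⌊56800·86/10000⌋=488; principal=2528-488=2040; balance=56800-2040=54760
6. interest=⌊54760·86/10000⌋=470; principal=2528-470=2058; balance=54760-2058=52702
7. interest=⌊52702·86/10000⌋=453; principal=2528-453=2075; balance=52702-2075=50627
8. interest=⌊50627·86/10000⌋=435; principal=2528-435=2093; balance=50627-2093=48534
9. interest=⌊48534·86/10000⌋=417; principal=2528-417=2111; balance=48534-2111=46423
10. interest=⌊46423·86/10000⌋=399; principal=2528-399=2129; balance=46423-2129=44294
11. interest=⌊44294·86/10000⌋=380; principal=2528-380=2148; balance=44294-2148=42146
12. interest=⌊42146·86/10000⌋=362; principal=2528-362=2166; balance=42146-2166=39980
13. interest=⌊39980·86/10000⌋=343; principal=2528-343=2185; balance=39980-2185=37795
14. interest=⌊37795·86/10000⌋=325; principal=2528-325=2203; balance=37795-2203=35592
15. interest=⌊35592·86/10000⌋=306; principal=2528-306=2222; balance=35592-2222=33370
16. interest=⌊33370·86/10000⌋=286; principal=2528-286=2242; balance=33370-2242=31128
17. interest=⌊31128·86/10000⌋=267; principal=2528-267=2261; balance=31128-2261=28867
18. interest=⌊28867·86/10000⌋=248; principal=2528-248=2280; balance=28867-2280=26587
19. interest=⌊26587·86/10000⌋=228; principal=2528-228=2300; balance=26587-2300=24287
20. interest=⌊24287·86/10000⌋=208; principal=2528-208=2320; balance=24287-2320=21967
21. interest=⌊21967·86/10000⌋=188; principal=2528-188=2340; balance=21967-2340=19627
22. interest=⌊19627·86/10000⌋=168; principal=2528-168=2360; balance=19627-2360=17267
23. interest=⌊17267·86/10000⌋=148; principal=2528-148=2380; balance=17267-2380=14887
24. interest=⌊14887·86/10000⌋=128; principal=2528-128=2400; balance=14887-2400=12487
25. interest=⌊12487·86/10000⌋=107; principal=2528-107=2421; balance=12487-2421=10066
26. interest=⌊10066·86/10000⌋=86; principal=2528-86=2442; balance=10066-2442=7624
27. interest=⌊7624·86/10000⌋=65; principal=2528-65=2463; balance=7624-2463=5161
28. interest=⌊5161·86/10000⌋=44; principal=2528-44=2484; balance=5161-2484=2677
29. interest=⌊2677·86/10000⌋=23; principal=2528-23=2505; balance=2677-2505=172
30. interest=⌊172·86/10000⌋=1; principal=min(2528-1,172)=172; balance=172-172=0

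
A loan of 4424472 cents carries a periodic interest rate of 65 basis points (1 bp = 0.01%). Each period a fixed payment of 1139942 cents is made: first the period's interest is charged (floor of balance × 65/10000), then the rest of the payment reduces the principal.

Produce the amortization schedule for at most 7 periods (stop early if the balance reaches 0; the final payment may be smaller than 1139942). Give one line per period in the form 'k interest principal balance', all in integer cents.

1 28759 1111183 3313289
2 21536 1118406 2194883
3 14266 1125676 1069207
4 6949 1069207 0

1. interest=⌊4424472·65/10000⌋=28759; principal=1139942-28759=1111183; balance=4424472-1111183=3313289
2. interest=⌊3313289·65/10000⌋=21536; principal=1139942-21536=1118406; balance=3313289-1118406=2194883
3. interest=⌊2194883·65/10000⌋=14266; principal=1139942-14266=1125676; balance=2194883-1125676=1069207
4. interest=⌊1069207·65/10000⌋=6949; principal=min(1139942-6949,1069207)=1069207; balance=1069207-1069207=0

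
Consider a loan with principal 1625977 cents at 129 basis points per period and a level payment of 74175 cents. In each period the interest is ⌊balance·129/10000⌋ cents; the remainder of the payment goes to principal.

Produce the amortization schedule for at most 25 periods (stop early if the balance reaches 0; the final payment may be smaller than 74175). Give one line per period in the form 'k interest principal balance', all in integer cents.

1 20975 53200 1572777
2 20288 53887 1518890
3 19593 54582 1464308
4 18889 55286 1409022
5 18176 55999 1353023
6 17453 56722 1296301
7 16722 57453 1238848
8 15981 58194 1180654
9 15230 58945 1121709
10 14470 59705 1062004
11 13699 60476 1001528
12 12919 61256 940272
13 12129 62046 878226
14 11329 62846 815380
15 10518 63657 751723
16 9697 64478 687245
17 8865 65310 621935
18 8022 66153 555782
19 7169 67006 488776
20 6305 67870 420906
21 5429 68746 352160
22 4542 69633 282527
23 3644 70531 211996
24 2734 71441 140555
25 1813 72362 68193

1. interest=⌊1625977·129/10000⌋=20975; principal=74175-20975=53200; balance=1625977-53200=1572777
2. interest=⌊1572777·129/10000⌋=20288; principal=74175-20288=53887; balance=1572777-53887=1518890
3. interest=⌊1518890·129/10000⌋=19593; principal=74175-19593=54582; balance=1518890-54582=1464308
4. interest=⌊1464308·129/10000⌋=18889; principal=74175-18889=55286; balance=1464308-55286=1409022
5. interest=⌊1409022·129/10000⌋=18176; principal=74175-18176=55999; balance=1409022-55999=1353023
6. interest=⌊1353023·129/10000⌋=17453; principal=74175-17453=56722; balance=1353023-56722=1296301
7. interest=⌊1296301·129/10000⌋=16722; principal=74175-16722=57453; balance=1296301-57453=1238848
8. interest=⌊1238848·129/10000⌋=15981; principal=74175-15981=58194; balance=1238848-58194=1180654
9. interest=⌊1180654·129/10000⌋=15230; principal=74175-15230=58945; balance=1180654-58945=1121709
10. interest=⌊1121709·129/10000⌋=14470; principal=74175-14470=59705; balance=1121709-59705=1062004
11. interest=⌊1062004·129/10000⌋=13699; principal=74175-13699=60476; balance=1062004-60476=1001528
12. interest=⌊1001528·129/10000⌋=12919; principal=74175-12919=61256; balance=1001528-61256=940272
13. interest=⌊940272·129/10000⌋=12129; principal=74175-12129=62046; balance=940272-62046=878226
14. interest=⌊878226·129/10000⌋=11329; principal=74175-11329=62846; balance=878226-62846=815380
15. interest=⌊815380·129/10000⌋=10518; principal=74175-10518=63657; balance=815380-63657=751723
16. interest=⌊751723·129/10000⌋=9697; principal=74175-9697=64478; balance=751723-64478=687245
17. interest=⌊687245·129/10000⌋=8865; principal=74175-8865=65310; balance=687245-65310=621935
18. interest=⌊621935·129/10000⌋=8022; principal=74175-8022=66153; balance=621935-66153=555782
19. interest=⌊555782·129/10000⌋=7169; principal=74175-7169=67006; balance=555782-67006=488776
20. interest=⌊488776·129/10000⌋=6305; principal=74175-6305=67870; balance=488776-67870=420906
21. interest=⌊420906·129/10000⌋=5429; principal=74175-5429=68746; balance=420906-68746=352160
22. interest=⌊352160·129/10000⌋=4542; principal=74175-4542=69633; balance=352160-69633=282527
23. interest=⌊282527·129/10000⌋=3644; principal=74175-3644=70531; balance=282527-70531=211996
24. interest=⌊211996·129/10000⌋=2734; principal=74175-2734=71441; balance=211996-71441=140555
25. interest=⌊140555·129/10000⌋=1813; principal=74175-1813=72362; balance=140555-72362=68193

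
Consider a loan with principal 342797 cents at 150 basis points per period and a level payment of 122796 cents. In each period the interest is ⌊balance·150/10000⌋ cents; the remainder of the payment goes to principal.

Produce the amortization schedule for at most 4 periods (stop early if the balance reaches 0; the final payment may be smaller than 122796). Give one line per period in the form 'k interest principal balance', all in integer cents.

1. interest=⌊342797·150/10000⌋=5141; principal=122796-5141=117655; balance=342797-117655=225142
2. interest=⌊225142·150/10000⌋=3377; principal=122796-3377=119419; balance=225142-119419=105723
3. interest=⌊105723·150/10000⌋=1585; principal=min(122796-1585,105723)=105723; balance=105723-105723=0

1 5141 117655 225142
2 3377 119419 105723
3 1585 105723 0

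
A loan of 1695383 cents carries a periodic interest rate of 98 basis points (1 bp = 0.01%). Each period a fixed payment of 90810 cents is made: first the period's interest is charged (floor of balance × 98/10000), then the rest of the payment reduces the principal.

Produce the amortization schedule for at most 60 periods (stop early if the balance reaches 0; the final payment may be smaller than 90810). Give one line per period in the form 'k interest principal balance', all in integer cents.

1 16614 74196 1621187
2 15887 74923 1546264
3 15153 75657 1470607
4 14411 76399 1394208
5 13663 77147 1317061
6 12907 77903 1239158
7 12143 78667 1160491
8 11372 79438 1081053
9 10594 80216 1000837
10 9808 81002 919835
11 9014 81796 838039
12 8212 82598 755441
13 7403 83407 672034
14 6585 84225 587809
15 5760 85050 502759
16 4927 85883 416876
17 4085 86725 330151
18 3235 87575 242576
19 2377 88433 154143
20 1510 89300 64843
21 635 64843 0

1. interest=⌊1695383·98/10000⌋=16614; principal=90810-16614=74196; balance=1695383-74196=1621187
2. interest=⌊1621187·98/10000⌋=15887; principal=90810-15887=74923; balance=1621187-74923=1546264
3. interest=⌊1546264·98/10000⌋=15153; principal=90810-15153=75657; balance=1546264-75657=1470607
4. interest=⌊1470607·98/10000⌋=14411; principal=90810-14411=76399; balance=1470607-76399=1394208
5. interest=⌊1394208·98/10000⌋=13663; principal=90810-13663=77147; balance=1394208-77147=1317061
6. interest=⌊1317061·98/10000⌋=12907; principal=90810-12907=77903; balance=1317061-77903=1239158
7. interest=⌊1239158·98/10000⌋=12143; principal=90810-12143=78667; balance=1239158-78667=1160491
8. interest=⌊1160491·98/10000⌋=11372; principal=90810-11372=79438; balance=1160491-79438=1081053
9. interest=⌊1081053·98/10000⌋=10594; principal=90810-10594=80216; balance=1081053-80216=1000837
10. interest=⌊1000837·98/10000⌋=9808; principal=90810-9808=81002; balance=1000837-81002=919835
11. interest=⌊919835·98/10000⌋=9014; principal=90810-9014=81796; balance=919835-81796=838039
12. interest=⌊838039·98/10000⌋=8212; principal=90810-8212=82598; balance=838039-82598=755441
13. interest=⌊755441·98/10000⌋=7403; principal=90810-7403=83407; balance=755441-83407=672034
14. interest=⌊672034·98/10000⌋=6585; principal=90810-6585=84225; balance=672034-84225=587809
15. interest=⌊587809·98/10000⌋=5760; principal=90810-5760=85050; balance=587809-85050=502759
16. interest=⌊502759·98/10000⌋=4927; principal=90810-4927=85883; balance=502759-85883=416876
17. interest=⌊416876·98/10000⌋=4085; principal=90810-4085=86725; balance=416876-86725=330151
18. interest=⌊330151·98/10000⌋=3235; principal=90810-3235=87575; balance=330151-87575=242576
19. interest=⌊242576·98/10000⌋=2377; principal=90810-2377=88433; balance=242576-88433=154143
20. interest=⌊154143·98/10000⌋=1510; principal=90810-1510=89300; balance=154143-89300=64843
21. interest=⌊64843·98/10000⌋=635; principal=min(90810-635,64843)=64843; balance=64843-64843=0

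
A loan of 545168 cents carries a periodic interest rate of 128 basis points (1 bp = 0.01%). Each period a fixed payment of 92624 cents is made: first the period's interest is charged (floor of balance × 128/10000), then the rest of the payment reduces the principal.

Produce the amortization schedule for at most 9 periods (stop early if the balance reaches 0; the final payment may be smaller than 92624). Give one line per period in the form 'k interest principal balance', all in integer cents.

1 6978 85646 459522
2 5881 86743 372779
3 4771 87853 284926
4 3647 88977 195949
5 2508 90116 105833
6 1354 91270 14563
7 186 14563 0

1. interest=⌊545168·128/10000⌋=6978; principal=92624-6978=85646; balance=545168-85646=459522
2. interest=⌊459522·128/10000⌋=5881; principal=92624-5881=86743; balance=459522-86743=372779
3. interest=⌊372779·128/10000⌋=4771; principal=92624-4771=87853; balance=372779-87853=284926
4. interest=⌊284926·128/10000⌋=3647; principal=92624-3647=88977; balance=284926-88977=195949
5. interest=⌊195949·128/10000⌋=2508; principal=92624-2508=90116; balance=195949-90116=105833
6. interest=⌊105833·128/10000⌋=1354; principal=92624-1354=91270; balance=105833-91270=14563
7. interest=⌊14563·128/10000⌋=186; principal=min(92624-186,14563)=14563; balance=14563-14563=0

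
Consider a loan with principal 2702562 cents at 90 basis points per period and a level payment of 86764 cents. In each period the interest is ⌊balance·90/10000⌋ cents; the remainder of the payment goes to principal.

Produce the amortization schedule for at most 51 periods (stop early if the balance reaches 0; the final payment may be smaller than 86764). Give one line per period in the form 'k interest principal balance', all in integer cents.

1. interest=⌊2702562·90/10000⌋=24323; principal=86764-24323=62441; balance=2702562-62441=2640121
2. interest=⌊2640121·90/10000⌋=23761; principal=86764-23761=63003; balance=2640121-63003=2577118
3. interest=⌊2577118·90/10000⌋=23194; principal=86764-23194=63570; balance=2577118-63570=2513548
4. interest=⌊2513548·90/10000⌋=22621; principal=86764-22621=64143; balance=2513548-64143=2449405
5. interest=⌊2449405·90/10000⌋=22044; principal=86764-22044=64720; balance=2449405-64720=2384685
6. interest=⌊2384685·90/10000⌋=21462; principal=86764-21462=65302; balance=2384685-65302=2319383
7. interest=⌊2319383·90/10000⌋=20874; principal=86764-20874=65890; balance=2319383-65890=2253493
8. interest=⌊2253493·90/10000⌋=20281; principal=86764-20281=66483; balance=2253493-66483=2187010
9. interest=⌊2187010·90/10000⌋=19683; principal=86764-19683=67081; balance=2187010-67081=2119929
10. interest=⌊2119929·90/10000⌋=19079; principal=86764-19079=67685; balance=2119929-67685=2052244
11. interest=⌊2052244·90/10000⌋=18470; principal=86764-18470=68294; balance=2052244-68294=1983950
12. interest=⌊1983950·90/10000⌋=17855; principal=86764-17855=68909; balance=1983950-68909=1915041
13. interest=⌊1915041·90/10000⌋=17235; principal=86764-17235=69529; balance=1915041-69529=1845512
14. interest=⌊1845512·90/10000⌋=16609; principal=86764-16609=70155; balance=1845512-70155=1775357
15. interest=⌊1775357·90/10000⌋=15978; principal=86764-15978=70786; balance=1775357-70786=1704571
16. interest=⌊1704571·90/10000⌋=15341; principal=86764-15341=71423; balance=1704571-71423=1633148
17. interest=⌊1633148·90/10000⌋=14698; principal=86764-14698=72066; balance=1633148-72066=1561082
18. interest=⌊1561082·90/10000⌋=14049; principal=86764-14049=72715; balance=1561082-72715=1488367
19. interest=⌊1488367·90/10000⌋=13395; principal=86764-13395=73369; balance=1488367-73369=1414998
20. interest=⌊1414998·90/10000⌋=12734; principal=86764-12734=74030; balance=1414998-74030=1340968
21. interest=⌊1340968·90/10000⌋=12068; principal=86764-12068=74696; balance=1340968-74696=1266272
22. interest=⌊1266272·90/10000⌋=11396; principal=86764-11396=75368; balance=1266272-75368=1190904
23. interest=⌊1190904·90/10000⌋=10718; principal=86764-10718=76046; balance=1190904-76046=1114858
24. interest=⌊1114858·90/10000⌋=10033; principal=86764-10033=76731; balance=1114858-76731=1038127
25. interest=⌊1038127·90/10000⌋=9343; principal=86764-9343=77421; balance=1038127-77421=960706
26. interest=⌊960706·90/10000⌋=8646; principal=86764-8646=78118; balance=960706-78118=882588
27. interest=⌊882588·90/10000⌋=7943; principal=86764-7943=78821; balance=882588-78821=803767
28. interest=⌊803767·90/10000⌋=7233; principal=86764-7233=79531; balance=803767-79531=724236
29. interest=⌊724236·90/10000⌋=6518; principal=86764-6518=80246; balance=724236-80246=643990
30. interest=⌊643990·90/10000⌋=5795; principal=86764-5795=80969; balance=643990-80969=563021
31. interest=⌊563021·90/10000⌋=5067; principal=86764-5067=81697; balance=563021-81697=481324
32. interest=⌊481324·90/10000⌋=4331; principal=86764-4331=82433; balance=481324-82433=398891
33. interest=⌊398891·90/10000⌋=3590; principal=86764-3590=83174; balance=398891-83174=315717
34. interest=⌊315717·90/10000⌋=2841; principal=86764-2841=83923; balance=315717-83923=231794
35. interest=⌊231794·90/10000⌋=2086; principal=86764-2086=84678; balance=231794-84678=147116
36. interest=⌊147116·90/10000⌋=1324; principal=86764-1324=85440; balance=147116-85440=61676
37. interest=⌊61676·90/10000⌋=555; principal=min(86764-555,61676)=61676; balance=61676-61676=0

1 24323 62441 2640121
2 23761 63003 2577118
3 23194 63570 2513548
4 22621 64143 2449405
5 22044 64720 2384685
6 21462 65302 2319383
7 20874 65890 2253493
8 20281 66483 2187010
9 19683 67081 2119929
10 19079 67685 2052244
11 18470 68294 1983950
12 17855 68909 1915041
13 17235 69529 1845512
14 16609 70155 1775357
15 15978 70786 1704571
16 15341 71423 1633148
17 14698 72066 1561082
18 14049 72715 1488367
19 13395 73369 1414998
20 12734 74030 1340968
21 12068 74696 1266272
22 11396 75368 1190904
23 10718 76046 1114858
24 10033 76731 1038127
25 9343 77421 960706
26 8646 78118 882588
27 7943 78821 803767
28 7233 79531 724236
29 6518 80246 643990
30 5795 80969 563021
31 5067 81697 481324
32 4331 82433 398891
33 3590 83174 315717
34 2841 83923 231794
35 2086 84678 147116
36 1324 85440 61676
37 555 61676 0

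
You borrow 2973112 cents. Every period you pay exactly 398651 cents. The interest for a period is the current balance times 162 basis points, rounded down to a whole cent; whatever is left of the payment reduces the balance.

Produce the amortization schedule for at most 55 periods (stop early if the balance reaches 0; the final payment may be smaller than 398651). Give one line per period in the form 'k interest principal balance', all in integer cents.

1. interest=⌊2973112·162/10000⌋=48164; principal=398651-48164=350487; balance=2973112-350487=2622625
2. interest=⌊2622625·162/10000⌋=42486; principal=398651-42486=356165; balance=2622625-356165=2266460
3. interest=⌊2266460·162/10000⌋=36716; principal=398651-36716=361935; balance=2266460-361935=1904525
4. interest=⌊1904525·162/10000⌋=30853; principal=398651-30853=367798; balance=1904525-367798=1536727
5. interest=⌊1536727·162/10000⌋=24894; principal=398651-24894=373757; balance=1536727-373757=1162970
6. interest=⌊1162970·162/10000⌋=18840; principal=398651-18840=379811; balance=1162970-379811=783159
7. interest=⌊783159·162/10000⌋=12687; principal=398651-12687=385964; balance=783159-385964=397195
8. interest=⌊397195·162/10000⌋=6434; principal=398651-6434=392217; balance=397195-392217=4978
9. interest=⌊4978·162/10000⌋=80; principal=min(398651-80,4978)=4978; balance=4978-4978=0

1 48164 350487 2622625
2 42486 356165 2266460
3 36716 361935 1904525
4 30853 367798 1536727
5 24894 373757 1162970
6 18840 379811 783159
7 12687 385964 397195
8 6434 392217 4978
9 80 4978 0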